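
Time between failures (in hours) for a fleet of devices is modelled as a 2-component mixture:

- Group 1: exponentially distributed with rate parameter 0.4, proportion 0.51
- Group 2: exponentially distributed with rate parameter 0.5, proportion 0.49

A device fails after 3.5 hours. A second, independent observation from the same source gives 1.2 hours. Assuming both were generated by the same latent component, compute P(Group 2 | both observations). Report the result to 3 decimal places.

Posterior ∝ prior × likelihood, so P(k | x) ∝ P(Z=k) f_k(x); normalise over all components.
Since both observations come from the same component, the likelihood for component k is f_k(x₁)·f_k(x₂).
  L_1 = [0.0986388] × [0.247513] = 0.0244144
  L_2 = [0.086887] × [0.274406] = 0.0238423
Unnormalised posteriors:
  P(Z=1)·L_1 = 0.51 × 0.0244144 = 0.0124514
  P(Z=2)·L_2 = 0.49 × 0.0238423 = 0.0116827
Denominator: 0.0124514 + 0.0116827 = 0.0241341
So the posterior for Group 2 is 0.0116827 / 0.0241341 ≈ 0.484.

0.484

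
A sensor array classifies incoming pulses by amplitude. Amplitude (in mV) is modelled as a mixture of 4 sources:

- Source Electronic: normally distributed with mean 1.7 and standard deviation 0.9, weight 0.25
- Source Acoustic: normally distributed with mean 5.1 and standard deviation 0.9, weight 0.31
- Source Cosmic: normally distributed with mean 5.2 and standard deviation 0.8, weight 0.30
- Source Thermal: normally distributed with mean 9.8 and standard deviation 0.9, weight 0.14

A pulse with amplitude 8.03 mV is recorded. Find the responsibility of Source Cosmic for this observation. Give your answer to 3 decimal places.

By Bayes' theorem, P(k | x) = w_k f_k(x) / Σ_j w_j f_j(x).
Normal densities:
  p_Electronic = 8.03297e-12
  p_Acoustic = 0.00221412
  p_Cosmic = 0.000956004
  p_Thermal = 0.06409
Unnormalised posteriors:
  w_Electronic·p_Electronic = 0.25 × 8.03297e-12 = 2.00824e-12
  w_Acoustic·p_Acoustic = 0.31 × 0.00221412 = 0.000686378
  w_Cosmic·p_Cosmic = 0.30 × 0.000956004 = 0.000286801
  w_Thermal·p_Thermal = 0.14 × 0.06409 = 0.0089726
Sum: 2.00824e-12 + 0.000686378 + 0.000286801 + 0.0089726 = 0.00994578
P(Source Cosmic | x) = 0.000286801 / 0.00994578 ≈ 0.029

0.029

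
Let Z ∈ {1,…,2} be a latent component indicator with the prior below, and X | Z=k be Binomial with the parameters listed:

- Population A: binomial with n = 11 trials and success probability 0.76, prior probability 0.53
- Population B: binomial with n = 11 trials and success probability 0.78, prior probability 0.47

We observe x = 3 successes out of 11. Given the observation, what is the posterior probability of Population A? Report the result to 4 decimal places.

0.6766

P(component k | x) = π_k·f_k(x) / marginal(x), where marginal(x) = Σ_j π_j·f_j(x).
Binomial probabilities:
  p_A = 0.000797287
  p_B = 0.000429684
Weight by the priors:
  π_A·p_A = 0.53 × 0.000797287 = 0.000422562
  π_B·p_B = 0.47 × 0.000429684 = 0.000201951
Normaliser: 0.000422562 + 0.000201951 = 0.000624514
P(Population A | 3 successes out of 11) ≈ 0.6766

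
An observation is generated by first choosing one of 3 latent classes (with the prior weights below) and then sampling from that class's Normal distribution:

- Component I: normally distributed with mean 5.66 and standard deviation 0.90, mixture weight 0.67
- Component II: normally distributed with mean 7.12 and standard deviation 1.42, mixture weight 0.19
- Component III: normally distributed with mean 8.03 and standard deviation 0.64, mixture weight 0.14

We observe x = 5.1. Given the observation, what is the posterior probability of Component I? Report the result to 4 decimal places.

0.9265

Posterior ∝ prior × likelihood, so P(k | x) ∝ w_k f_k(x); normalise over all components.
Normal densities:
  p_I = (1/(0.90·√(2π)))·exp(−(5.1−5.66)²/(2·0.90²)) = 0.443269·exp(-0.19358) = 0.365255
  p_II = (1/(1.42·√(2π)))·exp(−(5.1−7.12)²/(2·1.42²)) = 0.280945·exp(-1.01180) = 0.102141
  p_III = (1/(0.64·√(2π)))·exp(−(5.1−8.03)²/(2·0.64²)) = 0.623347·exp(-10.47961) = 1.75183e-05
Weight by the priors:
  w_I·p_I = 0.67 × 0.365255 = 0.244721
  w_II·p_II = 0.19 × 0.102141 = 0.0194068
  w_III·p_III = 0.14 × 1.75183e-05 = 2.45256e-06
Sum: 0.244721 + 0.0194068 + 2.45256e-06 = 0.26413
Responsibility of Component I: 0.244721 / 0.26413 ≈ 0.9265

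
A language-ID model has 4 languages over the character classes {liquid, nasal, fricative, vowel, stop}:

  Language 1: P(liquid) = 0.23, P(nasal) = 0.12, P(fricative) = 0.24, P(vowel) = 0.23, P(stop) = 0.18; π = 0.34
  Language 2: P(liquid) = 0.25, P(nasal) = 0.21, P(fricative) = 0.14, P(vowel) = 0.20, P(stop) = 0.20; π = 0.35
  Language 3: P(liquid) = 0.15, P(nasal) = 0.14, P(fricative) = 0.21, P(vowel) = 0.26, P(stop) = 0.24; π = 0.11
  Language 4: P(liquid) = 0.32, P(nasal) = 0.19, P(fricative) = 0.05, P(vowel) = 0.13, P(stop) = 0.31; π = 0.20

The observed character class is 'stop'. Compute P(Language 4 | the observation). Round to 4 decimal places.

0.2823

Apply Bayes' rule: the posterior for each component is proportional to its prior times its likelihood at x.
Evaluate each component's likelihood at the observed value:
  p_1 = P(stop | comp) = 0.18
  p_2 = P(stop | comp) = 0.20
  p_3 = P(stop | comp) = 0.24
  p_4 = P(stop | comp) = 0.31
Prior × likelihood for each component:
  π_1·p_1 = 0.34 × 0.18 = 0.0612
  π_2·p_2 = 0.35 × 0.2 = 0.07
  π_3·p_3 = 0.11 × 0.24 = 0.0264
  π_4·p_4 = 0.20 × 0.31 = 0.062
Denominator: 0.0612 + 0.07 + 0.0264 + 0.062 = 0.2196
So the posterior for Language 4 is 0.062 / 0.2196 ≈ 0.2823.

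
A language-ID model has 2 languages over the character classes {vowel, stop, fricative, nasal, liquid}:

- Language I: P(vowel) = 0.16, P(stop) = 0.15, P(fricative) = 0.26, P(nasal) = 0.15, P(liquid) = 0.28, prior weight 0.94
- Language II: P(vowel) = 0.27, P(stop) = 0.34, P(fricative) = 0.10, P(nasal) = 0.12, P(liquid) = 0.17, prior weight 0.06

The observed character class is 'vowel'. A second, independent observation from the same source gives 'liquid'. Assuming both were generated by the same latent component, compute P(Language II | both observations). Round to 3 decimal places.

0.061

The responsibility of component k is w_k f_k(x) divided by Σ_j w_j f_j(x).
Since both observations come from the same component, the likelihood for component k is f_k(x₁)·f_k(x₂).
  p_I = [P(vowel | comp) = 0.16] × [0.28] = 0.0448
  p_II = [P(vowel | comp) = 0.27] × [0.17] = 0.0459
Unnormalised posteriors:
  w_I·p_I = 0.94 × 0.0448 = 0.042112
  w_II·p_II = 0.06 × 0.0459 = 0.002754
Sum: 0.042112 + 0.002754 = 0.044866
P(Language II | x) ≈ 0.061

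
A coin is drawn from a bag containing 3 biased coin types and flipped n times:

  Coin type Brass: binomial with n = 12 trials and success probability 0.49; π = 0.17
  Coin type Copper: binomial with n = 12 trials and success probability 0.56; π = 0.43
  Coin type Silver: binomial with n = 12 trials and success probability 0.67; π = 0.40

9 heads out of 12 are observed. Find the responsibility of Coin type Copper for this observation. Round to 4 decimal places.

The responsibility of component k is P(Z=k) f_k(x) divided by Σ_j P(Z=j) f_j(x).
Evaluate each component's likelihood at the observed value:
  L_Brass = C(12,9)·0.49^9·0.51^3 = 220·0.00162841·0.132651 = 0.0475224
  L_Copper = C(12,9)·0.56^9·0.44^3 = 220·0.00541617·0.085184 = 0.101502
  L_Silver = C(12,9)·0.67^9·0.33^3 = 220·0.0272065·0.035937 = 0.215099
Prior × likelihood for each component:
  P(Z=Brass)·L_Brass = 0.17 × 0.0475224 = 0.0080788
  P(Z=Copper)·L_Copper = 0.43 × 0.101502 = 0.0436457
  P(Z=Silver)·L_Silver = 0.40 × 0.215099 = 0.0860395
Denominator: 0.0080788 + 0.0436457 + 0.0860395 = 0.137764
P(Coin type Copper | the observation) = 0.0436457 / 0.137764 ≈ 0.3168

0.3168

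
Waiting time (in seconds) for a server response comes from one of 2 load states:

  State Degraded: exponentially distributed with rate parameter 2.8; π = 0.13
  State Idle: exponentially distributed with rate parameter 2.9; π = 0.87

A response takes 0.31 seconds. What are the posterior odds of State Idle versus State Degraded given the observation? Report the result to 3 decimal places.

Only the two components matter; the odds are (π_i f_i(x)) / (π_j f_j(x)).
Component likelihoods at x = 0.31 seconds:
  f_Degraded = 1.17541
  f_Idle = 1.18023
1.0268 / 0.152804 ≈ 6.720

6.720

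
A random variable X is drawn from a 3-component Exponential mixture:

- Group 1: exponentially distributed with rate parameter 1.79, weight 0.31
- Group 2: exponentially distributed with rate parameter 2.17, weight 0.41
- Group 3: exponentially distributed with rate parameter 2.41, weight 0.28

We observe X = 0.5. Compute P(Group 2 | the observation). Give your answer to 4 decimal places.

0.4120

Apply Bayes' rule: the posterior for each component is proportional to its prior times its likelihood at x.
Exponential densities:
  p_1 = 1.79·e^(−1.79·0.5) = 1.79·e^(−0.8950) = 0.731408
  p_2 = 2.17·e^(−2.17·0.5) = 2.17·e^(−1.0850) = 0.733247
  p_3 = 2.41·e^(−2.41·0.5) = 2.41·e^(−1.2050) = 0.722258
Multiply by the mixture weights:
  π_1·p_1 = 0.31 × 0.731408 = 0.226736
  π_2·p_2 = 0.41 × 0.733247 = 0.300631
  π_3·p_3 = 0.28 × 0.722258 = 0.202232
Denominator: 0.226736 + 0.300631 + 0.202232 = 0.7296
Responsibility of Group 2: 0.300631 / 0.7296 ≈ 0.4120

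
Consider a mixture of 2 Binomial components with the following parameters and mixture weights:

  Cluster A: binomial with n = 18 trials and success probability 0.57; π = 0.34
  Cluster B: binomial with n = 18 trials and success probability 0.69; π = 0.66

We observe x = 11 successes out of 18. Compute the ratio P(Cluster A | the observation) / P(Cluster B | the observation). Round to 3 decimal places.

0.622

The posterior odds equal the prior odds times the likelihood ratio: (π_i/π_j)·(f_i(x)/f_j(x)).
Component likelihoods at x = 11 successes out of 18:
  L_A = C(18,11)·0.57^11·0.43^7 = 31824·0.00206359·0.00271819 = 0.178508
  L_B = C(18,11)·0.69^11·0.31^7 = 31824·0.0168787·0.000275126 = 0.147784
Posterior odds = (π_A·L_A) / (π_B·L_B) = (0.34·0.178508) / (0.66·0.147784) = 0.0606927 / 0.0975373 ≈ 0.622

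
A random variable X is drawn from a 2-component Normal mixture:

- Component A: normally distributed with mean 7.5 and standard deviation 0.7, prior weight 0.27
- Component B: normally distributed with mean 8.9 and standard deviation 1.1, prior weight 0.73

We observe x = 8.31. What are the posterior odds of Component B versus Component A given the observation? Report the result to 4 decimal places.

The posterior odds equal the prior odds times the likelihood ratio: (π_i/π_j)·(f_i(x)/f_j(x)).
Evaluate each component's likelihood at the observed value:
  f_A = 0.291781
  f_B = 0.314085
Posterior odds = (π_B·f_B) / (π_A·f_A) = (0.73·0.314085) / (0.27·0.291781) = 0.229282 / 0.0787807 ≈ 2.9104

2.9104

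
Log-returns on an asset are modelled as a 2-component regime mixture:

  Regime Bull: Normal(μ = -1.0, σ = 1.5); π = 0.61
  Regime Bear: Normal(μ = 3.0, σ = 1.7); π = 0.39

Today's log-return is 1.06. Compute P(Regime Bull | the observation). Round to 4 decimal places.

The responsibility of component k is π_k f_k(x) divided by Σ_j π_j f_j(x).
Normal densities:
  f_Bull = 0.103578
  f_Bear = 0.12237
Prior × likelihood for each component:
  π_Bull·f_Bull = 0.61 × 0.103578 = 0.0631829
  π_Bear·f_Bear = 0.39 × 0.12237 = 0.0477242
Evidence: 0.0631829 + 0.0477242 = 0.110907
Responsibility of Regime Bull: 0.0631829 / 0.110907 ≈ 0.5697

0.5697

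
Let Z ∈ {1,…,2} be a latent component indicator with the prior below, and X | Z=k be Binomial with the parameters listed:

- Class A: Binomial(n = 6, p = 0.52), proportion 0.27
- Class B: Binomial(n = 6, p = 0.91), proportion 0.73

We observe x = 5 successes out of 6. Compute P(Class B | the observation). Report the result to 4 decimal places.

Apply Bayes' rule: the posterior for each component is proportional to its prior times its likelihood at x.
Evaluate each component's likelihood at the observed value:
  f_A = C(6,5)·0.52^5·0.48^1 = 6·0.0380204·0.48 = 0.109499
  f_B = C(6,5)·0.91^5·0.09^1 = 6·0.624032·0.09 = 0.336977
Weight by the priors:
  P(Z=A)·f_A = 0.27 × 0.109499 = 0.0295647
  P(Z=B)·f_B = 0.73 × 0.336977 = 0.245993
Marginal: 0.0295647 + 0.245993 = 0.275558
So the posterior for Class B is 0.245993 / 0.275558 ≈ 0.8927.

0.8927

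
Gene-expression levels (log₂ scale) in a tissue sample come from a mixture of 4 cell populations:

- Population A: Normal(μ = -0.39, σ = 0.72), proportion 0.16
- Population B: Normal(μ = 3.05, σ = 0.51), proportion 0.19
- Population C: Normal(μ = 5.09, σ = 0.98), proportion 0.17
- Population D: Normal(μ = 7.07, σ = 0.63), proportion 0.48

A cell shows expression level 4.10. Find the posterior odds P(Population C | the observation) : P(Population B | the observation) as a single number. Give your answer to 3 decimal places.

2.327

The posterior odds equal the prior odds times the likelihood ratio: (P(Z=i)/P(Z=j))·(f_i(x)/f_j(x)).
Component likelihoods at x = 4.10:
  f_A = (1/(0.72·√(2π)))·exp(−(4.10−-0.39)²/(2·0.72²)) = 0.554087·exp(-19.44454) = 1.99031e-09
  f_B = (1/(0.51·√(2π)))·exp(−(4.10−3.05)²/(2·0.51²)) = 0.782240·exp(-2.11938) = 0.093952
  f_C = (1/(0.98·√(2π)))·exp(−(4.10−5.09)²/(2·0.98²)) = 0.407084·exp(-0.51026) = 0.24439
  f_D = (1/(0.63·√(2π)))·exp(−(4.10−7.07)²/(2·0.63²)) = 0.633242·exp(-11.11224) = 9.45329e-06
0.0415462 / 0.0178509 ≈ 2.327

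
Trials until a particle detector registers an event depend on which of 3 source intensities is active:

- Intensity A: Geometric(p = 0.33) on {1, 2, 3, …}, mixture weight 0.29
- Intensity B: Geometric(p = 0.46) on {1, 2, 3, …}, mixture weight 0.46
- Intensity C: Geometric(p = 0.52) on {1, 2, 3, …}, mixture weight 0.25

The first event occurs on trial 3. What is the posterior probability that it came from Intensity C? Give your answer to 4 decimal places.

0.2225

Posterior ∝ prior × likelihood, so P(k | x) ∝ P(Z=k) f_k(x); normalise over all components.
Component likelihoods at x = 3:
  f_A = 0.148137
  f_B = 0.134136
  f_C = 0.119808
Multiply by the mixture weights:
  P(Z=A)·f_A = 0.29 × 0.148137 = 0.0429597
  P(Z=B)·f_B = 0.46 × 0.134136 = 0.0617026
  P(Z=C)·f_C = 0.25 × 0.119808 = 0.029952
Normaliser: 0.0429597 + 0.0617026 + 0.029952 = 0.134614
P(Intensity C | x) ≈ 0.2225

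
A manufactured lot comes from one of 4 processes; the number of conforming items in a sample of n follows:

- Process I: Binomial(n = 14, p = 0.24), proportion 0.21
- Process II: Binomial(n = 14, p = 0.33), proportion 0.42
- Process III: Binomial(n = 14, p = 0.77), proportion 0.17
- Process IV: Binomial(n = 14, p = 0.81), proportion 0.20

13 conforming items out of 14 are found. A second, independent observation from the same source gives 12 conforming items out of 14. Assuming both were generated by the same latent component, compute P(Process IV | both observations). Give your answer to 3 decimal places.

The responsibility of component k is π_k f_k(x) divided by Σ_j π_j f_j(x).
Since both observations come from the same component, the likelihood for component k is f_k(x₁)·f_k(x₂).
  L_I = [9.32584e-08] × [1.91957e-06] = 1.79016e-13
  L_II = [5.16279e-06] × [6.81331e-05] = 3.51757e-10
  L_III = [0.107705] × [0.209115] = 0.0225227
  L_IV = [0.171865] × [0.262041] = 0.0450356
Unnormalised posteriors:
  π_I·L_I = 0.21 × 1.79016e-13 = 3.75933e-14
  π_II·L_II = 0.42 × 3.51757e-10 = 1.47738e-10
  π_III·L_III = 0.17 × 0.0225227 = 0.00382886
  π_IV·L_IV = 0.20 × 0.0450356 = 0.00900711
Denominator: 3.75933e-14 + 1.47738e-10 + 0.00382886 + 0.00900711 = 0.012836
Responsibility of Process IV: 0.00900711 / 0.012836 ≈ 0.702

0.702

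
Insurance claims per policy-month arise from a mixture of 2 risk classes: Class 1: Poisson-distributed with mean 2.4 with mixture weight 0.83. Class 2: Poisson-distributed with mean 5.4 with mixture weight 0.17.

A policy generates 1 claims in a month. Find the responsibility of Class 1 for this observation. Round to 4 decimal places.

By Bayes' theorem, P(k | x) = w_k f_k(x) / Σ_j w_j f_j(x).
Poisson probabilities:
  p_1 = 0.217723
  p_2 = 0.0243895
Unnormalised posteriors:
  w_1·p_1 = 0.83 × 0.217723 = 0.18071
  w_2·p_2 = 0.17 × 0.0243895 = 0.00414622
Marginal: 0.18071 + 0.00414622 = 0.184856
Responsibility of Class 1: 0.18071 / 0.184856 ≈ 0.9776

0.9776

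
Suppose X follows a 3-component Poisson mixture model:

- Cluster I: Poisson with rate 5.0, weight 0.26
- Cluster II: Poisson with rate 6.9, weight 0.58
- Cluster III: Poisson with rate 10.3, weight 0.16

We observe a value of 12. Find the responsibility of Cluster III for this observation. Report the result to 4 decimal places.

The responsibility of component k is π_k f_k(x) divided by Σ_j π_j f_j(x).
Poisson probabilities:
  L_I = e^(−5.0)·5.0^12/12! = 0.00343424
  L_II = e^(−6.9)·6.9^12/12! = 0.0245031
  L_III = e^(−10.3)·10.3^12/12! = 0.10011
Multiply by the mixture weights:
  π_I·L_I = 0.26 × 0.00343424 = 0.000892902
  π_II·L_II = 0.58 × 0.0245031 = 0.0142118
  π_III·L_III = 0.16 × 0.10011 = 0.0160176
Sum: 0.000892902 + 0.0142118 + 0.0160176 = 0.0311222
P(Cluster III | x) = 0.0160176 / 0.0311222 ≈ 0.5147

0.5147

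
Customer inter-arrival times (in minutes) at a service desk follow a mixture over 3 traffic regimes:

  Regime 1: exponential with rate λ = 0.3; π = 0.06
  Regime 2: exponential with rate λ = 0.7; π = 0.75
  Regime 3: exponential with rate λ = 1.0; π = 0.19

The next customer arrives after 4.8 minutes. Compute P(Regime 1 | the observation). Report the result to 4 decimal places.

The responsibility of component k is w_k f_k(x) divided by Σ_j w_j f_j(x).
Component likelihoods at x = 4.8 minutes:
  f_1 = 0.3·e^(−0.3·4.8) = 0.3·e^(−1.4400) = 0.0710783
  f_2 = 0.7·e^(−0.7·4.8) = 0.7·e^(−3.3600) = 0.0243147
  f_3 = 1.0·e^(−1.0·4.8) = 1.0·e^(−4.8000) = 0.00822975
Weight by the priors:
  w_1·f_1 = 0.06 × 0.0710783 = 0.0042647
  w_2·f_2 = 0.75 × 0.0243147 = 0.018236
  w_3·f_3 = 0.19 × 0.00822975 = 0.00156365
Normaliser: 0.0042647 + 0.018236 + 0.00156365 = 0.0240644
So the posterior for Regime 1 is 0.0042647 / 0.0240644 ≈ 0.1772.

0.1772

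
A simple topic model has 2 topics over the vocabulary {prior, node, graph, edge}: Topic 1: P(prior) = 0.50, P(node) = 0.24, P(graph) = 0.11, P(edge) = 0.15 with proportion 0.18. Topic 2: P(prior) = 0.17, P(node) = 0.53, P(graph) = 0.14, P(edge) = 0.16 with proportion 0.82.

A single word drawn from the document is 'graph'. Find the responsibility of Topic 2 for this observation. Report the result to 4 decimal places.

0.8529

Posterior ∝ prior × likelihood, so P(k | x) ∝ π_k f_k(x); normalise over all components.
Categorical probabilities:
  f_1 = 0.11
  f_2 = 0.14
Weight by the priors:
  π_1·f_1 = 0.18 × 0.11 = 0.0198
  π_2·f_2 = 0.82 × 0.14 = 0.1148
Denominator: 0.0198 + 0.1148 = 0.1346
P(Topic 2 | x) ≈ 0.8529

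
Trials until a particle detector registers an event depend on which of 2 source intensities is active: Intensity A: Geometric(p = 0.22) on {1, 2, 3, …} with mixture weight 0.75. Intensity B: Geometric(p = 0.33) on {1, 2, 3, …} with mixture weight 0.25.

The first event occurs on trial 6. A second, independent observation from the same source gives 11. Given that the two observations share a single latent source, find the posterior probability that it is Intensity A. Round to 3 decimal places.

Apply Bayes' rule: the posterior for each component is proportional to its prior times its likelihood at x.
Since both observations come from the same component, the likelihood for component k is f_k(x₁)·f_k(x₂).
  L_A = [0.22·(1−0.22)^5 = 0.22·0.288717 = 0.0635178] × [0.0183387] = 0.00116483
  L_B = [0.33·(1−0.33)^5 = 0.33·0.135013 = 0.0445541] × [0.00601536] = 0.000268009
Unnormalised posteriors:
  π_A·L_A = 0.75 × 0.00116483 = 0.000873626
  π_B·L_B = 0.25 × 0.000268009 = 6.70023e-05
Marginal: 0.000873626 + 6.70023e-05 = 0.000940629
P(Intensity A | data) ≈ 0.929

0.929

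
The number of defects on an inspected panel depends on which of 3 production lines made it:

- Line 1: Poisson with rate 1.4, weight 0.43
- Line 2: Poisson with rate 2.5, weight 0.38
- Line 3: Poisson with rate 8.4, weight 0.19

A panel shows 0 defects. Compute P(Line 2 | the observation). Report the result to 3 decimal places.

0.227

The responsibility of component k is w_k f_k(x) divided by Σ_j w_j f_j(x).
Component likelihoods at x = 0 defects:
  f_1 = e^(−1.4)·1.4^0/0! = 0.246597
  f_2 = e^(−2.5)·2.5^0/0! = 0.082085
  f_3 = e^(−8.4)·8.4^0/0! = 0.000224867
Prior × likelihood for each component:
  w_1·f_1 = 0.43 × 0.246597 = 0.106037
  w_2·f_2 = 0.38 × 0.082085 = 0.0311923
  w_3·f_3 = 0.19 × 0.000224867 = 4.27248e-05
Sum: 0.106037 + 0.0311923 + 4.27248e-05 = 0.137272
P(Line 2 | x) ≈ 0.227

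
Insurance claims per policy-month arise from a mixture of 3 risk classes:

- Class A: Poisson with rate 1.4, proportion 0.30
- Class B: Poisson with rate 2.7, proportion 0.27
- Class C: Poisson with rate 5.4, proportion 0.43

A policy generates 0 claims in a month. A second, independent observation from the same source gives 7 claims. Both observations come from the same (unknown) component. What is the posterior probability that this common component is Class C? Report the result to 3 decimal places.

0.444

By Bayes' theorem, P(k | x) = π_k f_k(x) / Σ_j π_j f_j(x).
Since both observations come from the same component, the likelihood for component k is f_k(x₁)·f_k(x₂).
  f_A = [0.246597] × [0.000515767] = 0.000127187
  f_B = [0.0672055] × [0.0139483] = 0.000937401
  f_C = [0.00451658] × [0.119987] = 0.000541933
Multiply by the mixture weights:
  π_A·f_A = 0.30 × 0.000127187 = 3.8156e-05
  π_B·f_B = 0.27 × 0.000937401 = 0.000253098
  π_C·f_C = 0.43 × 0.000541933 = 0.000233031
Marginal: 3.8156e-05 + 0.000253098 + 0.000233031 = 0.000524285
P(Class C | data) ≈ 0.444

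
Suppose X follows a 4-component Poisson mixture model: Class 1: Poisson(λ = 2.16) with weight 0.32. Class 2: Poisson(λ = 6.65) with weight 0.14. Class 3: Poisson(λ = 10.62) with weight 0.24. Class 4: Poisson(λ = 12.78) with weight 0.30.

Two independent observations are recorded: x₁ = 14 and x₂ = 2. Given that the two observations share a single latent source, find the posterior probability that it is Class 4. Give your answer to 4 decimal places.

By Bayes' theorem, P(k | x) = w_k f_k(x) / Σ_j w_j f_j(x).
Since both observations come from the same component, the likelihood for component k is f_k(x₁)·f_k(x₂).
  f_1 = [6.36602e-08] × [0.26903] = 1.71265e-08
  f_2 = [0.00490949] × [0.0286124] = 0.000140473
  f_3 = [0.0650321] × [0.00137725] = 8.95652e-05
  f_4 = [0.100171] × [0.000230011] = 2.30403e-05
Unnormalised posteriors:
  w_1·f_1 = 0.32 × 1.71265e-08 = 5.48049e-09
  w_2·f_2 = 0.14 × 0.000140473 = 1.96662e-05
  w_3·f_3 = 0.24 × 8.95652e-05 = 2.14956e-05
  w_4·f_4 = 0.30 × 2.30403e-05 = 6.91209e-06
Evidence: 5.48049e-09 + 1.96662e-05 + 2.14956e-05 + 6.91209e-06 = 4.80794e-05
So the posterior for Class 4 is 6.91209e-06 / 4.80794e-05 ≈ 0.1438.

0.1438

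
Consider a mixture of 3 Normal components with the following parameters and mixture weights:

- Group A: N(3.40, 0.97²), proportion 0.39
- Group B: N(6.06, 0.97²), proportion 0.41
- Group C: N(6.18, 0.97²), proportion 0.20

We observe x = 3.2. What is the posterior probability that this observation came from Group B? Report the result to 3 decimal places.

0.014

The responsibility of component k is π_k f_k(x) divided by Σ_j π_j f_j(x).
Normal densities:
  f_A = (1/(0.97·√(2π)))·exp(−(3.2−3.40)²/(2·0.97²)) = 0.411281·exp(-0.02126) = 0.402631
  f_B = (1/(0.97·√(2π)))·exp(−(3.2−6.06)²/(2·0.97²)) = 0.411281·exp(-4.34669) = 0.00532593
  f_C = (1/(0.97·√(2π)))·exp(−(3.2−6.18)²/(2·0.97²)) = 0.411281·exp(-4.71910) = 0.00366995
Prior × likelihood for each component:
  π_A·f_A = 0.39 × 0.402631 = 0.157026
  π_B·f_B = 0.41 × 0.00532593 = 0.00218363
  π_C·f_C = 0.20 × 0.00366995 = 0.000733989
Evidence: 0.157026 + 0.00218363 + 0.000733989 = 0.159944
P(Group B | the observation) = 0.00218363 / 0.159944 ≈ 0.014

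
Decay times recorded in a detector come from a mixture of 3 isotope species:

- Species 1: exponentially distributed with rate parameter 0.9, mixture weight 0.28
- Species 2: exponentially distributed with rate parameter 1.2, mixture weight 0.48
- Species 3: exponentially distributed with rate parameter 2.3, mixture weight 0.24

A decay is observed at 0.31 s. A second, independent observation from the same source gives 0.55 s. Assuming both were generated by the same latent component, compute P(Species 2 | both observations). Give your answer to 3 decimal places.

P(component k | x) = P(Z=k)·f_k(x) / marginal(x), where marginal(x) = Σ_j P(Z=j)·f_j(x).
Since both observations come from the same component, the likelihood for component k is f_k(x₁)·f_k(x₂).
  p_1 = [0.680886] × [0.548614] = 0.373543
  p_2 = [0.827225] × [0.620222] = 0.513063
  p_3 = [1.12739] × [0.64915] = 0.731848
Unnormalised posteriors:
  P(Z=1)·p_1 = 0.28 × 0.373543 = 0.104592
  P(Z=2)·p_2 = 0.48 × 0.513063 = 0.24627
  P(Z=3)·p_3 = 0.24 × 0.731848 = 0.175644
Sum: 0.104592 + 0.24627 + 0.175644 = 0.526506
P(Species 2 | x₁, x₂) ≈ 0.468

0.468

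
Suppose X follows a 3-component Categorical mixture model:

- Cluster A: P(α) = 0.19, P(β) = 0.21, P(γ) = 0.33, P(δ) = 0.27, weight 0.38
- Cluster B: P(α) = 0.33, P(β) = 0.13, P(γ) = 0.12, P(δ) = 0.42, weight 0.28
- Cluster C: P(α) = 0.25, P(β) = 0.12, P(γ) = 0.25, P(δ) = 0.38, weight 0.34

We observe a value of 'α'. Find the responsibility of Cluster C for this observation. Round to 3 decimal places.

0.341

Posterior ∝ prior × likelihood, so P(k | x) ∝ w_k f_k(x); normalise over all components.
Categorical probabilities:
  L_A = P(α | comp) = 0.19
  L_B = P(α | comp) = 0.33
  L_C = P(α | comp) = 0.25
Weight by the priors:
  w_A·L_A = 0.38 × 0.19 = 0.0722
  w_B·L_B = 0.28 × 0.33 = 0.0924
  w_C·L_C = 0.34 × 0.25 = 0.085
Denominator: 0.0722 + 0.0924 + 0.085 = 0.2496
P(Cluster C | data) ≈ 0.341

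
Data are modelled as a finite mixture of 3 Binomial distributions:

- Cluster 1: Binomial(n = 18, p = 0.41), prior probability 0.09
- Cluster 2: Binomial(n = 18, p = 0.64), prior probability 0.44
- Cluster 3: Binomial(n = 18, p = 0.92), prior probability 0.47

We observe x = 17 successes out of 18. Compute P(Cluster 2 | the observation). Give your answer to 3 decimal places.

By Bayes' theorem, P(k | x) = w_k f_k(x) / Σ_j w_j f_j(x).
Evaluate each component's likelihood at the observed value:
  p_1 = 2.7762e-06
  p_2 = 0.00328575
  p_3 = 0.348944
Multiply by the mixture weights:
  w_1·p_1 = 0.09 × 2.7762e-06 = 2.49858e-07
  w_2·p_2 = 0.44 × 0.00328575 = 0.00144573
  w_3·p_3 = 0.47 × 0.348944 = 0.164004
Sum: 2.49858e-07 + 0.00144573 + 0.164004 = 0.16545
Responsibility of Cluster 2: 0.00144573 / 0.16545 ≈ 0.009

0.009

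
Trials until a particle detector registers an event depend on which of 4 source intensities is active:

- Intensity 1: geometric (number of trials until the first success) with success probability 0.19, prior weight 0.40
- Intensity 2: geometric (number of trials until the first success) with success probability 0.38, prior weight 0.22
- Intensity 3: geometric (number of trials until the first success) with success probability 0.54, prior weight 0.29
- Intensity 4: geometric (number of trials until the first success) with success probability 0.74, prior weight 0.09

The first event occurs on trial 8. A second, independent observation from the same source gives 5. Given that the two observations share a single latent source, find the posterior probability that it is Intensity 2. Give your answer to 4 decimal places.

Posterior ∝ prior × likelihood, so P(k | x) ∝ P(Z=k) f_k(x); normalise over all components.
Since both observations come from the same component, the likelihood for component k is f_k(x₁)·f_k(x₂).
  f_1 = [0.0434659] × [0.0817888] = 0.00355502
  f_2 = [0.0133821] × [0.0561501] = 0.000751408
  f_3 = [0.00235342] × [0.0241783] = 5.69015e-05
  f_4 = [5.94354e-05] × [0.00338162] = 2.00988e-07
Prior × likelihood for each component:
  P(Z=1)·f_1 = 0.40 × 0.00355502 = 0.00142201
  P(Z=2)·f_2 = 0.22 × 0.000751408 = 0.00016531
  P(Z=3)·f_3 = 0.29 × 5.69015e-05 = 1.65014e-05
  P(Z=4)·f_4 = 0.09 × 2.00988e-07 = 1.80889e-08
Marginal: 0.00142201 + 0.00016531 + 1.65014e-05 + 1.80889e-08 = 0.00160384
P(Intensity 2 | x₁, x₂) = 0.00016531 / 0.00160384 ≈ 0.1031

0.1031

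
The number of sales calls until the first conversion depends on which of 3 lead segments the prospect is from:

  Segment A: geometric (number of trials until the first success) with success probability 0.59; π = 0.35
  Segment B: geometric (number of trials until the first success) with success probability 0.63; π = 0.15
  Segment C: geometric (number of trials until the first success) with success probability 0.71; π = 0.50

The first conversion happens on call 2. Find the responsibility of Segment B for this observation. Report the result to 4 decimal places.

By Bayes' theorem, P(k | x) = w_k f_k(x) / Σ_j w_j f_j(x).
Component likelihoods at x = 2:
  f_A = 0.2419
  f_B = 0.2331
  f_C = 0.2059
Unnormalised posteriors:
  w_A·f_A = 0.35 × 0.2419 = 0.084665
  w_B·f_B = 0.15 × 0.2331 = 0.034965
  w_C·f_C = 0.50 × 0.2059 = 0.10295
Sum: 0.084665 + 0.034965 + 0.10295 = 0.22258
P(Segment B | 2) = 0.034965 / 0.22258 ≈ 0.1571

0.1571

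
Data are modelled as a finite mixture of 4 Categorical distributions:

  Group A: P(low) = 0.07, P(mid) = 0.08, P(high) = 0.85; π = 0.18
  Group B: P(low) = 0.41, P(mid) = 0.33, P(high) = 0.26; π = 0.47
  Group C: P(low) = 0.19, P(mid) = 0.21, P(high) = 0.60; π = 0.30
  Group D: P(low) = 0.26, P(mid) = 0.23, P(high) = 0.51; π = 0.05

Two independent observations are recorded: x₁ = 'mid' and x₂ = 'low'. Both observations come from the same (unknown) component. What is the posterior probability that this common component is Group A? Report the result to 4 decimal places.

0.0127

By Bayes' theorem, P(k | x) = π_k f_k(x) / Σ_j π_j f_j(x).
Since both observations come from the same component, the likelihood for component k is f_k(x₁)·f_k(x₂).
  f_A = [P(mid | comp) = 0.08] × [0.07] = 0.0056
  f_B = [P(mid | comp) = 0.33] × [0.41] = 0.1353
  f_C = [P(mid | comp) = 0.21] × [0.19] = 0.0399
  f_D = [P(mid | comp) = 0.23] × [0.26] = 0.0598
Weight by the priors:
  π_A·f_A = 0.18 × 0.0056 = 0.001008
  π_B·f_B = 0.47 × 0.1353 = 0.063591
  π_C·f_C = 0.30 × 0.0399 = 0.01197
  π_D·f_D = 0.05 × 0.0598 = 0.00299
Marginal: 0.001008 + 0.063591 + 0.01197 + 0.00299 = 0.079559
Responsibility of Group A: 0.001008 / 0.079559 ≈ 0.0127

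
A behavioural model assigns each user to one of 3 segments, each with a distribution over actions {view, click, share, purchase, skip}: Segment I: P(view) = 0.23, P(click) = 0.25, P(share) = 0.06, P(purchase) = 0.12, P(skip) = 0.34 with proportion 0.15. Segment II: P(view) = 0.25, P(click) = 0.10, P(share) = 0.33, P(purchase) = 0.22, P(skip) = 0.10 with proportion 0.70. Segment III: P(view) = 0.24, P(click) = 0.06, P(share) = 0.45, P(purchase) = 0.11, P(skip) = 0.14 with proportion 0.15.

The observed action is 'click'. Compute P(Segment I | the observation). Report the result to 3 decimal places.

Posterior ∝ prior × likelihood, so P(k | x) ∝ π_k f_k(x); normalise over all components.
Evaluate each component's likelihood at the observed value:
  f_I = P(click | comp) = 0.25
  f_II = P(click | comp) = 0.10
  f_III = P(click | comp) = 0.06
Weight by the priors:
  π_I·f_I = 0.15 × 0.25 = 0.0375
  π_II·f_II = 0.70 × 0.1 = 0.07
  π_III·f_III = 0.15 × 0.06 = 0.009
Evidence: 0.0375 + 0.07 + 0.009 = 0.1165
P(Segment I | 'click') = 0.0375 / 0.1165 ≈ 0.322

0.322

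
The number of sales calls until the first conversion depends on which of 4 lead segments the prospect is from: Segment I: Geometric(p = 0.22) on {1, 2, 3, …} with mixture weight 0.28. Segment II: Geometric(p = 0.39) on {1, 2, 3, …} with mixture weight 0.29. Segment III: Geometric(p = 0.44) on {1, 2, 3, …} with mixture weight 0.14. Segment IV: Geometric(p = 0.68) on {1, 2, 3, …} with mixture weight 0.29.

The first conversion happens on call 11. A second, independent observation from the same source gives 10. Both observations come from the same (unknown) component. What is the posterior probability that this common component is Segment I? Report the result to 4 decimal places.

0.9670

The responsibility of component k is P(Z=k) f_k(x) divided by Σ_j P(Z=j) f_j(x).
Since both observations come from the same component, the likelihood for component k is f_k(x₁)·f_k(x₂).
  f_I = [0.0183387] × [0.0235112] = 0.000431164
  f_II = [0.00278204] × [0.00456072] = 1.26881e-05
  f_III = [0.00133454] × [0.00238311] = 3.18037e-06
  f_IV = [7.65612e-06] × [2.39254e-05] = 1.83176e-10
Multiply by the mixture weights:
  P(Z=I)·f_I = 0.28 × 0.000431164 = 0.000120726
  P(Z=II)·f_II = 0.29 × 1.26881e-05 = 3.67954e-06
  P(Z=III)·f_III = 0.14 × 3.18037e-06 = 4.45252e-07
  P(Z=IV)·f_IV = 0.29 × 1.83176e-10 = 5.31209e-11
Marginal: 0.000120726 + 3.67954e-06 + 4.45252e-07 + 5.31209e-11 = 0.000124851
P(Segment I | data) ≈ 0.9670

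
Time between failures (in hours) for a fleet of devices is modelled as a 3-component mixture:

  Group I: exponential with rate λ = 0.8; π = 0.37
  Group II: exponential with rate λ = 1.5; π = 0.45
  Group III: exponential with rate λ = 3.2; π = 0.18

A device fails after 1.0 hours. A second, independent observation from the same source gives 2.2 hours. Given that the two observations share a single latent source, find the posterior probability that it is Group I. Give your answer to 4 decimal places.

0.6855

By Bayes' theorem, P(k | x) = π_k f_k(x) / Σ_j π_j f_j(x).
Since both observations come from the same component, the likelihood for component k is f_k(x₁)·f_k(x₂).
  f_I = [0.8·e^(−0.8·1.0) = 0.8·e^(−0.8000) = 0.359463] × [0.137636] = 0.049475
  f_II = [1.5·e^(−1.5·1.0) = 1.5·e^(−1.5000) = 0.334695] × [0.0553248] = 0.0185169
  f_III = [3.2·e^(−3.2·1.0) = 3.2·e^(−3.2000) = 0.130439] × [0.0028036] = 0.0003657
Weight by the priors:
  π_I·f_I = 0.37 × 0.049475 = 0.0183058
  π_II·f_II = 0.45 × 0.0185169 = 0.00833262
  π_III·f_III = 0.18 × 0.0003657 = 6.58259e-05
Evidence: 0.0183058 + 0.00833262 + 6.58259e-05 = 0.0267042
Responsibility of Group I: 0.0183058 / 0.0267042 ≈ 0.6855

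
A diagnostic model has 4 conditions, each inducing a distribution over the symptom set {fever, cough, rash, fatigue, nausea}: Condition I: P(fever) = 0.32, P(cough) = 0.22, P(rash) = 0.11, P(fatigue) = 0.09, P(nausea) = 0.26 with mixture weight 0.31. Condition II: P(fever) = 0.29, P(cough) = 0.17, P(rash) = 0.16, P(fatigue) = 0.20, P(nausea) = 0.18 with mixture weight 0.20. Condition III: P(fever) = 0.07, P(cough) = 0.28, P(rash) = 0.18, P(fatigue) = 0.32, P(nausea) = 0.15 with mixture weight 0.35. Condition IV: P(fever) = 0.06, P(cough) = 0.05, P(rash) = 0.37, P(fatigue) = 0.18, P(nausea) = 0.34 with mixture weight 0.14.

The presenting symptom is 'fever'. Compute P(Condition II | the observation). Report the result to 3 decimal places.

0.305

Apply Bayes' rule: the posterior for each component is proportional to its prior times its likelihood at x.
Evaluate each component's likelihood at the observed value:
  p_I = P(fever | comp) = 0.32
  p_II = P(fever | comp) = 0.29
  p_III = P(fever | comp) = 0.07
  p_IV = P(fever | comp) = 0.06
Weight by the priors:
  π_I·p_I = 0.31 × 0.32 = 0.0992
  π_II·p_II = 0.20 × 0.29 = 0.058
  π_III·p_III = 0.35 × 0.07 = 0.0245
  π_IV·p_IV = 0.14 × 0.06 = 0.0084
Evidence: 0.0992 + 0.058 + 0.0245 + 0.0084 = 0.1901
P(Condition II | the observation) ≈ 0.305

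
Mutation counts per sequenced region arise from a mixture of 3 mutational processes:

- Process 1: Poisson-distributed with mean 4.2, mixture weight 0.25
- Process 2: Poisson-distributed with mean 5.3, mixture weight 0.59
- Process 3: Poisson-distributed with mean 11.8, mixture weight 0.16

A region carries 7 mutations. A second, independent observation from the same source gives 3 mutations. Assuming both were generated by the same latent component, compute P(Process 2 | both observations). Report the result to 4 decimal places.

0.7271

The responsibility of component k is P(Z=k) f_k(x) divided by Σ_j P(Z=j) f_j(x).
Since both observations come from the same component, the likelihood for component k is f_k(x₁)·f_k(x₂).
  p_1 = [e^(−4.2)·4.2^7/7! = 0.0685927] × [0.185165] = 0.012701
  p_2 = [e^(−5.3)·5.3^7/7! = 0.116343] × [0.123856] = 0.0144097
  p_3 = [e^(−11.8)·11.8^7/7! = 0.0474317] × [0.00205504] = 9.74739e-05
Unnormalised posteriors:
  P(Z=1)·p_1 = 0.25 × 0.012701 = 0.00317525
  P(Z=2)·p_2 = 0.59 × 0.0144097 = 0.00850173
  P(Z=3)·p_3 = 0.16 × 9.74739e-05 = 1.55958e-05
Normaliser: 0.00317525 + 0.00850173 + 1.55958e-05 = 0.0116926
P(Process 2 | x) = 0.00850173 / 0.0116926 ≈ 0.7271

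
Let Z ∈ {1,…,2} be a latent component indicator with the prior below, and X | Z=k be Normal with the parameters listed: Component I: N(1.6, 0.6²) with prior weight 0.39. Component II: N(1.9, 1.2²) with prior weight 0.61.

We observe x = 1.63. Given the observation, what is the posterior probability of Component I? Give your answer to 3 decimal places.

0.567

The responsibility of component k is π_k f_k(x) divided by Σ_j π_j f_j(x).
Component likelihoods at x = 1.63:
  p_I = (1/(0.6·√(2π)))·exp(−(1.63−1.6)²/(2·0.6²)) = 0.664904·exp(-0.00125) = 0.664073
  p_II = (1/(1.2·√(2π)))·exp(−(1.63−1.9)²/(2·1.2²)) = 0.332452·exp(-0.02531) = 0.324142
Weight by the priors:
  π_I·p_I = 0.39 × 0.664073 = 0.258989
  π_II·p_II = 0.61 × 0.324142 = 0.197727
Denominator: 0.258989 + 0.197727 = 0.456715
P(Component I | the observation) = 0.258989 / 0.456715 ≈ 0.567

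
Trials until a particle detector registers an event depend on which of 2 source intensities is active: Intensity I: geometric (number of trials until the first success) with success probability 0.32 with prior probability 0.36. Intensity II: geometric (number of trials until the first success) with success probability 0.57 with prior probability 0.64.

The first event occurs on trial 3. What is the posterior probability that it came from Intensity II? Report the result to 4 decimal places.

P(component k | x) = w_k·f_k(x) / marginal(x), where marginal(x) = Σ_j w_j·f_j(x).
Geometric probabilities:
  p_I = 0.32·(1−0.32)^2 = 0.32·0.4624 = 0.147968
  p_II = 0.57·(1−0.57)^2 = 0.57·0.1849 = 0.105393
Multiply by the mixture weights:
  w_I·p_I = 0.36 × 0.147968 = 0.0532685
  w_II·p_II = 0.64 × 0.105393 = 0.0674515
Sum: 0.0532685 + 0.0674515 = 0.12072
P(Intensity II | x) ≈ 0.5587

0.5587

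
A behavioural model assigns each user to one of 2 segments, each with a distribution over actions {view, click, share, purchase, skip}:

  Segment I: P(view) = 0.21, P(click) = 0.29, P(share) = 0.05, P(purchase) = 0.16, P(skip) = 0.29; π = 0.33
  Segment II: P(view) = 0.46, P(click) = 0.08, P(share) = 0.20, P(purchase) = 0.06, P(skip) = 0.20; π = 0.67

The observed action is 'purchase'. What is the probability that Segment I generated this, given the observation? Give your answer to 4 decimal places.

0.5677

P(component k | x) = P(Z=k)·f_k(x) / marginal(x), where marginal(x) = Σ_j P(Z=j)·f_j(x).
Evaluate each component's likelihood at the observed value:
  L_I = 0.16
  L_II = 0.06
Prior × likelihood for each component:
  P(Z=I)·L_I = 0.33 × 0.16 = 0.0528
  P(Z=II)·L_II = 0.67 × 0.06 = 0.0402
Denominator: 0.0528 + 0.0402 = 0.093
P(Segment I | x) ≈ 0.5677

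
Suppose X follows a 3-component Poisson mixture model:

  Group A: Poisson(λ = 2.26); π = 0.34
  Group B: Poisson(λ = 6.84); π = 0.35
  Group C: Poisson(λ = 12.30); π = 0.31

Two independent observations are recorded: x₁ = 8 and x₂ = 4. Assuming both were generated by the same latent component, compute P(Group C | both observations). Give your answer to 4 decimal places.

0.0177

Apply Bayes' rule: the posterior for each component is proportional to its prior times its likelihood at x.
Since both observations come from the same component, the likelihood for component k is f_k(x₁)·f_k(x₂).
  p_A = [e^(−2.26)·2.26^8/8! = 0.00176133] × [0.113427] = 0.000199783
  p_B = [e^(−6.84)·6.84^8/8! = 0.127161] × [0.0975975] = 0.0124106
  p_C = [e^(−12.30)·12.30^8/8! = 0.0591423] × [0.00434097] = 0.000256735
Weight by the priors:
  π_A·p_A = 0.34 × 0.000199783 = 6.79262e-05
  π_B·p_B = 0.35 × 0.0124106 = 0.00434371
  π_C·p_C = 0.31 × 0.000256735 = 7.95879e-05
Denominator: 6.79262e-05 + 0.00434371 + 7.95879e-05 = 0.00449123
So the posterior for Group C is 7.95879e-05 / 0.00449123 ≈ 0.0177.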